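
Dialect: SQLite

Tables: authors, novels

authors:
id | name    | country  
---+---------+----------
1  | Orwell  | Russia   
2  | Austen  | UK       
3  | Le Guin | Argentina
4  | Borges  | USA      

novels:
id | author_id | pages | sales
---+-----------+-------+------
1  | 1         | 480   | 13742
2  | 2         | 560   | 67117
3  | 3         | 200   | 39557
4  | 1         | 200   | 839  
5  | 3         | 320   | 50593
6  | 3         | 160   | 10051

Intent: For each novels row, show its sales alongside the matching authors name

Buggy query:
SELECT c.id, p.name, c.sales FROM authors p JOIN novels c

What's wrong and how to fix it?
Bug: Missing join condition: each novels row is matched to all authors rows instead of just its own

Fix: Specify the join condition linking the foreign key to the parent id

Corrected query:
SELECT c.id, p.name, c.sales FROM authors p JOIN novels c ON c.author_id = p.id

Result:
id | name    | sales
---+---------+------
1  | Orwell  | 13742
2  | Austen  | 67117
3  | Le Guin | 39557
4  | Orwell  | 839  
5  | Le Guin | 50593
6  | Le Guin | 10051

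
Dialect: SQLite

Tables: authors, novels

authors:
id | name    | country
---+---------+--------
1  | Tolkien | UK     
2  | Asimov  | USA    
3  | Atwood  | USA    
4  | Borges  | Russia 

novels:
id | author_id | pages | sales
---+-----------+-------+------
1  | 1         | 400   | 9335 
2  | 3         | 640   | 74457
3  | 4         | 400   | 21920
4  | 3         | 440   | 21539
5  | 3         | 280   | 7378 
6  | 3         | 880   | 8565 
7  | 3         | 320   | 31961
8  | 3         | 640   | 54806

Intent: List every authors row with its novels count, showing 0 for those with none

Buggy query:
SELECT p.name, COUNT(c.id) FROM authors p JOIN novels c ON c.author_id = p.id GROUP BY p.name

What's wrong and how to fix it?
Bug: An inner join excludes parents with zero children

Fix: Use LEFT JOIN so parents without children still appear (COUNT(c.id) gives 0)

Corrected query:
SELECT p.name, COUNT(c.id) FROM authors p LEFT JOIN novels c ON c.author_id = p.id GROUP BY p.name

Result:
name    | COUNT(c.id)
--------+------------
Asimov  | 0          
Atwood  | 6          
Borges  | 1          
Tolkien | 1          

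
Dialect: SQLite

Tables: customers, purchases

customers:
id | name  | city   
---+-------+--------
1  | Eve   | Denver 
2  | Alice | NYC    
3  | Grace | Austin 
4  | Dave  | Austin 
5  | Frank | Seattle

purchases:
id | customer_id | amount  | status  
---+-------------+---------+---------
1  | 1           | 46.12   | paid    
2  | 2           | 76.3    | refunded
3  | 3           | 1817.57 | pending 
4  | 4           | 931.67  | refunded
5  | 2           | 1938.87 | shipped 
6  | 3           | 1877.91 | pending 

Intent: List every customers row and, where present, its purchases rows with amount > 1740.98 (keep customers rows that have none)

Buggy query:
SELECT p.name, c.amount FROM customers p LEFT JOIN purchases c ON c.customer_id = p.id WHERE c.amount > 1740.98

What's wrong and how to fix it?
Bug: Filtering c.amount in WHERE discards the NULL rows produced by LEFT JOIN, turning it into an inner join

Fix: Put 'c.amount > 1740.98' in the JOIN's ON clause instead of WHERE

Corrected query:
SELECT p.name, c.amount FROM customers p LEFT JOIN purchases c ON c.customer_id = p.id AND c.amount > 1740.98

Result:
name  | amount 
------+--------
Eve   | NULL   
Alice | 1938.87
Grace | 1817.57
Grace | 1877.91
Dave  | NULL   
Frank | NULL   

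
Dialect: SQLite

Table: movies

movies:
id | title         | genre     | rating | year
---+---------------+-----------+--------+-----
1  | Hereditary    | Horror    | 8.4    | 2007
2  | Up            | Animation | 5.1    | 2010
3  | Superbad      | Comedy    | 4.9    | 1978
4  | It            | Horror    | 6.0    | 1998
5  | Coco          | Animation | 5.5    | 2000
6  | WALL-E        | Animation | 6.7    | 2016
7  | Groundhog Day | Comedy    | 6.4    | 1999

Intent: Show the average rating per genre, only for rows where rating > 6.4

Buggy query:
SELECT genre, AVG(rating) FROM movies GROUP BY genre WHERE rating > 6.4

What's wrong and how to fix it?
Bug: WHERE cannot follow GROUP BY

Fix: Move the WHERE clause before GROUP BY

Corrected query:
SELECT genre, AVG(rating) FROM movies WHERE rating > 6.4 GROUP BY genre

Result:
genre     | AVG(rating)
----------+------------
Animation | 6.7        
Horror    | 8.4        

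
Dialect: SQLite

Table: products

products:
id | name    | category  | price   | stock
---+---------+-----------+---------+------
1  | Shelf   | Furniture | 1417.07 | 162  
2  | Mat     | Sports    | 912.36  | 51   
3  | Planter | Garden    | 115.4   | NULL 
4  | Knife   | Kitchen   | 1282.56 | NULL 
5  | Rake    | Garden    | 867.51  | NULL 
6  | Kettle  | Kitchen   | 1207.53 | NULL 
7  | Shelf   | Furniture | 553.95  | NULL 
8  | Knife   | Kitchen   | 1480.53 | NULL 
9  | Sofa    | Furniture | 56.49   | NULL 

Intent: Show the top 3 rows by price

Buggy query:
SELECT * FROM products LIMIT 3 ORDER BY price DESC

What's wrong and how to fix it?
Bug: ORDER BY cannot follow LIMIT; LIMIT is the final clause

Fix: Sort with ORDER BY, then apply LIMIT

Corrected query:
SELECT * FROM products ORDER BY price DESC LIMIT 3

Result:
id | name  | category  | price   | stock
---+-------+-----------+---------+------
8  | Knife | Kitchen   | 1480.53 | NULL 
1  | Shelf | Furniture | 1417.07 | 162  
4  | Knife | Kitchen   | 1282.56 | NULL 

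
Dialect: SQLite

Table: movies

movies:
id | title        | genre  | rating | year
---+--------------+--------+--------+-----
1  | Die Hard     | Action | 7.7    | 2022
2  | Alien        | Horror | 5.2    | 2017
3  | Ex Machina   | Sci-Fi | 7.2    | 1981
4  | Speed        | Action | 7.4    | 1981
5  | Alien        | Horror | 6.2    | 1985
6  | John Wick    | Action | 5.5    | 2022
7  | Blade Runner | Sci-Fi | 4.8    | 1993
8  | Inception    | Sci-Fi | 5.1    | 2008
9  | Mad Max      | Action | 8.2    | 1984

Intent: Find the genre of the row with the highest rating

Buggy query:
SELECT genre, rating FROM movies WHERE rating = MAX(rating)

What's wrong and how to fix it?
Bug: WHERE is evaluated per row; an aggregate over the whole table isn't defined there

Fix: Wrap MAX in a scalar subquery so WHERE compares against a single value

Corrected query:
SELECT genre, rating FROM movies WHERE rating = (SELECT MAX(rating) FROM movies)

Result:
genre  | rating
-------+-------
Action | 8.2   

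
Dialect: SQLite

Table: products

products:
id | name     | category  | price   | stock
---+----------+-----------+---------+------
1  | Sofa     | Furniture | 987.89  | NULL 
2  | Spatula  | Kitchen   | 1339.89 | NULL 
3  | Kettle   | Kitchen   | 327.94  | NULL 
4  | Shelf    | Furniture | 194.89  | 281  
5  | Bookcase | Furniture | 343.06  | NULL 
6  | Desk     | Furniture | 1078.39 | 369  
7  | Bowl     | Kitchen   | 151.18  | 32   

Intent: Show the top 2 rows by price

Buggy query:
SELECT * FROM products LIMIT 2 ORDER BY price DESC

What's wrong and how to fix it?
Bug: LIMIT must come after ORDER BY

Fix: Sort with ORDER BY, then apply LIMIT

Corrected query:
SELECT * FROM products ORDER BY price DESC LIMIT 2

Result:
id | name    | category  | price   | stock
---+---------+-----------+---------+------
2  | Spatula | Kitchen   | 1339.89 | NULL 
6  | Desk    | Furniture | 1078.39 | 369  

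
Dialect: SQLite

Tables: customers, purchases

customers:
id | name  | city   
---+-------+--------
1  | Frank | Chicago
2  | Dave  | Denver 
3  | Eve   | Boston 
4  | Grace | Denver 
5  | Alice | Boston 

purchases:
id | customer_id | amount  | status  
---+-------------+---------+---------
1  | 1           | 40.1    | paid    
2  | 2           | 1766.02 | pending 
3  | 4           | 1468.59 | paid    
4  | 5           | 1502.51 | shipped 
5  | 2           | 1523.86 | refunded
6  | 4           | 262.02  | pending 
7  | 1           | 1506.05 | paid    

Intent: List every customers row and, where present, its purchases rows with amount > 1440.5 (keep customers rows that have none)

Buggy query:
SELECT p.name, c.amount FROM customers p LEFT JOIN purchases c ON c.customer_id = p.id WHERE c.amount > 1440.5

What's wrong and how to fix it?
Bug: Filtering c.amount in WHERE discards the NULL rows produced by LEFT JOIN, turning it into an inner join

Fix: Put 'c.amount > 1440.5' in the JOIN's ON clause instead of WHERE

Corrected query:
SELECT p.name, c.amount FROM customers p LEFT JOIN purchases c ON c.customer_id = p.id AND c.amount > 1440.5

Result:
name  | amount 
------+--------
Frank | 1506.05
Dave  | 1523.86
Dave  | 1766.02
Eve   | NULL   
Grace | 1468.59
Alice | 1502.51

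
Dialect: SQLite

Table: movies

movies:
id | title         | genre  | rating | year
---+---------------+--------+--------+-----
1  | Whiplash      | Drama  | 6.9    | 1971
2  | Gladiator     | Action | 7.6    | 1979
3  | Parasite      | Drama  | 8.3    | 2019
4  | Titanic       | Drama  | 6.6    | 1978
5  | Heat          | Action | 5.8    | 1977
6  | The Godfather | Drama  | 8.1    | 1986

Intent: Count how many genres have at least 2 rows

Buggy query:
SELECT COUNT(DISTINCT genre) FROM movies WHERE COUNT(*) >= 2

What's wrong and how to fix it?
Bug: COUNT(*) cannot appear in WHERE; the per-group count doesn't exist yet

Fix: Group first with HAVING COUNT(*) >= 2, then COUNT the resulting groups

Corrected query:
SELECT COUNT(*) FROM (SELECT genre FROM movies GROUP BY genre HAVING COUNT(*) >= 2)

Result:
COUNT(*)
--------
2       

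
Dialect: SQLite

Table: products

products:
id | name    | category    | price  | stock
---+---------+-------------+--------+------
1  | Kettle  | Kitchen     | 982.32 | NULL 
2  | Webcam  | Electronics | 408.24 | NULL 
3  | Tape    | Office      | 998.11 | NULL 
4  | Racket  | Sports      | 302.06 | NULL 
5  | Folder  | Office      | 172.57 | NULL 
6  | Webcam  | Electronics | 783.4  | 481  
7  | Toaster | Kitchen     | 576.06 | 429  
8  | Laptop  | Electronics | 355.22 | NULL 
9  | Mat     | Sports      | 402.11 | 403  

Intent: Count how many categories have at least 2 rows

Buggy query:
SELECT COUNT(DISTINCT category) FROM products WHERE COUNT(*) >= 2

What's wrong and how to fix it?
Bug: COUNT(*) cannot appear in WHERE; the per-group count doesn't exist yet

Fix: Use a subquery that GROUPs and filters with HAVING, then count its rows

Corrected query:
SELECT COUNT(*) FROM (SELECT category FROM products GROUP BY category HAVING COUNT(*) >= 2)

Result:
COUNT(*)
--------
4       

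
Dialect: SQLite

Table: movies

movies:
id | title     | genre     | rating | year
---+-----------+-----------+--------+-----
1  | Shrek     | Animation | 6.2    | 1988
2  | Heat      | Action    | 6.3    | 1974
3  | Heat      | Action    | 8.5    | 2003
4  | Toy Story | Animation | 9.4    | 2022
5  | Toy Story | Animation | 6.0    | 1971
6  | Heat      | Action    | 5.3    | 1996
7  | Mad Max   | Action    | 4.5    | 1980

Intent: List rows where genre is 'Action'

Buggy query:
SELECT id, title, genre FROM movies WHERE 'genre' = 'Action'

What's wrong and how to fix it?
Bug: 'genre' in single quotes is a string literal, not the column; the comparison is literal-vs-literal and never true

Fix: Remove the quotes around the column name (or use double quotes for an identifier)

Corrected query:
SELECT id, title, genre FROM movies WHERE genre = 'Action'

Result:
id | title   | genre 
---+---------+-------
2  | Heat    | Action
3  | Heat    | Action
6  | Heat    | Action
7  | Mad Max | Action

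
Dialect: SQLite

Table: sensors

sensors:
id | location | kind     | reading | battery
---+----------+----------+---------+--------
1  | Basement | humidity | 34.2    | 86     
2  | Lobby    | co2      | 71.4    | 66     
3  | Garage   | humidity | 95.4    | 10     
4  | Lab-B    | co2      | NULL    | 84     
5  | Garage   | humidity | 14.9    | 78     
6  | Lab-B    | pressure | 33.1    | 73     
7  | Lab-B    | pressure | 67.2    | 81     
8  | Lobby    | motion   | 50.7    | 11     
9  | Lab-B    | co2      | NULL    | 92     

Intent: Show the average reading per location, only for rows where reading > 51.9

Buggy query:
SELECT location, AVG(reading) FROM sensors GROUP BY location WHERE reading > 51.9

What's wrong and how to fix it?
Bug: WHERE cannot follow GROUP BY

Fix: Move the WHERE clause before GROUP BY

Corrected query:
SELECT location, AVG(reading) FROM sensors WHERE reading > 51.9 GROUP BY location

Result:
location | AVG(reading)
---------+-------------
Garage   | 95.4        
Lab-B    | 67.2        
Lobby    | 71.4        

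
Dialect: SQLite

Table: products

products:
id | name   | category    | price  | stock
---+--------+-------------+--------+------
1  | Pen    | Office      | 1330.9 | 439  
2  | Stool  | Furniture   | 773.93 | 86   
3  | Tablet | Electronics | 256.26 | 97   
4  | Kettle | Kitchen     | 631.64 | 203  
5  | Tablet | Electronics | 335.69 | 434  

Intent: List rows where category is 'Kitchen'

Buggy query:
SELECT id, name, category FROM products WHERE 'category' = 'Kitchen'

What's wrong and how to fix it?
Bug: 'category' in single quotes is a string literal, not the column; the comparison is literal-vs-literal and never true

Fix: Remove the quotes around the column name (or use double quotes for an identifier)

Corrected query:
SELECT id, name, category FROM products WHERE category = 'Kitchen'

Result:
id | name   | category
---+--------+---------
4  | Kettle | Kitchen 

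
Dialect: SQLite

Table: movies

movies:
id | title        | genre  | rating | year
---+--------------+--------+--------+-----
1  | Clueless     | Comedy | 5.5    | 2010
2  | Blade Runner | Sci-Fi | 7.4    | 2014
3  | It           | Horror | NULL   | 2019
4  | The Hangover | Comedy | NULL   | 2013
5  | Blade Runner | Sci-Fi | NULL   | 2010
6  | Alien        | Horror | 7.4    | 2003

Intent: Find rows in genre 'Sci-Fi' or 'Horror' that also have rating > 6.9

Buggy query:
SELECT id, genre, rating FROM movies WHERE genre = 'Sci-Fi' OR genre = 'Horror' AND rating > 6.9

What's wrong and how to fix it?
Bug: AND binds tighter than OR, so this parses as genre = 'Sci-Fi' OR (genre = 'Horror' AND rating > 6.9)

Fix: Group the OR with parentheses (or use IN), then AND the threshold

Corrected query:
SELECT id, genre, rating FROM movies WHERE (genre = 'Sci-Fi' OR genre = 'Horror') AND rating > 6.9

Result:
id | genre  | rating
---+--------+-------
2  | Sci-Fi | 7.4   
6  | Horror | 7.4   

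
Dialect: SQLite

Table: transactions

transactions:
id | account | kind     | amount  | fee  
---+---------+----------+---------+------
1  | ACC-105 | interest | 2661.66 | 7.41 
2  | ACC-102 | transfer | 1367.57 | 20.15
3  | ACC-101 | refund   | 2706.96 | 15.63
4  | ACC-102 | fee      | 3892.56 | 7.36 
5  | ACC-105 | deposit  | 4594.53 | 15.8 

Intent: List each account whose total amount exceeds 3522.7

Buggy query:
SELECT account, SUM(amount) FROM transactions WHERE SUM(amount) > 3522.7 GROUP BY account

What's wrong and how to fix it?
Bug: Aggregate functions cannot appear in a WHERE clause

Fix: Use HAVING (which filters groups after aggregation) instead of WHERE

Corrected query:
SELECT account, SUM(amount) FROM transactions GROUP BY account HAVING SUM(amount) > 3522.7

Result:
account | SUM(amount)
--------+------------
ACC-102 | 5260.13    
ACC-105 | 7256.19    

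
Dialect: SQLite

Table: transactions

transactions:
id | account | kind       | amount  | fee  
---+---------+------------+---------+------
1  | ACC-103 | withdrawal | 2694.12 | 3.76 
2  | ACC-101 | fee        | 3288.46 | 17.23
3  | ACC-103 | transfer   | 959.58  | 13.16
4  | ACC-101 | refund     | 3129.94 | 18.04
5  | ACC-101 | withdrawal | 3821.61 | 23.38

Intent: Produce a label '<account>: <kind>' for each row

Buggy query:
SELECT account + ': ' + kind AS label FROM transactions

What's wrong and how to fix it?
Bug: '+' is numeric addition; on text columns SQLite converts them to 0 instead of concatenating

Fix: Use the || operator for string concatenation

Corrected query:
SELECT account || ': ' || kind AS label FROM transactions

Result:
label              
-------------------
ACC-103: withdrawal
ACC-101: fee       
ACC-103: transfer  
ACC-101: refund    
ACC-101: withdrawal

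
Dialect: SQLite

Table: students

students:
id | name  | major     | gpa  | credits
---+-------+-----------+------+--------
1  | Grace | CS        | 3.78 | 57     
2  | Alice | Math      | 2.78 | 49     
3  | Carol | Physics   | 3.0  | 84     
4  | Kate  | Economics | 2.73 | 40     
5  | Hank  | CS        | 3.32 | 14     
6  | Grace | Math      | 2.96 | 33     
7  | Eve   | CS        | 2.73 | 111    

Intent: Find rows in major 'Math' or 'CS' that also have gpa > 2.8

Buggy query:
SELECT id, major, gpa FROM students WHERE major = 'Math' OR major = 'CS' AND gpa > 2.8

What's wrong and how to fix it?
Bug: AND binds tighter than OR, so this parses as major = 'Math' OR (major = 'CS' AND gpa > 2.8)

Fix: Group the OR with parentheses (or use IN), then AND the threshold

Corrected query:
SELECT id, major, gpa FROM students WHERE (major = 'Math' OR major = 'CS') AND gpa > 2.8

Result:
id | major | gpa 
---+-------+-----
1  | CS    | 3.78
5  | CS    | 3.32
6  | Math  | 2.96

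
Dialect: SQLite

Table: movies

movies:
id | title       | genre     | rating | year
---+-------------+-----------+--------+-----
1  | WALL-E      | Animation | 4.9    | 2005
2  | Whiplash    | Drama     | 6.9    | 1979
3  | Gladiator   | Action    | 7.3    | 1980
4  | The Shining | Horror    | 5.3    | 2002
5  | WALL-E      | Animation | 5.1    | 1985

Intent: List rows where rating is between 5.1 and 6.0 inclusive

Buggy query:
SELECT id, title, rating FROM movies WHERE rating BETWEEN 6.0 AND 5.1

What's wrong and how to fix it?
Bug: The bounds are reversed; BETWEEN a AND b requires a <= b to match anything

Fix: Write BETWEEN 5.1 AND 6.0

Corrected query:
SELECT id, title, rating FROM movies WHERE rating BETWEEN 5.1 AND 6.0

Result:
id | title       | rating
---+-------------+-------
4  | The Shining | 5.3   
5  | WALL-E      | 5.1   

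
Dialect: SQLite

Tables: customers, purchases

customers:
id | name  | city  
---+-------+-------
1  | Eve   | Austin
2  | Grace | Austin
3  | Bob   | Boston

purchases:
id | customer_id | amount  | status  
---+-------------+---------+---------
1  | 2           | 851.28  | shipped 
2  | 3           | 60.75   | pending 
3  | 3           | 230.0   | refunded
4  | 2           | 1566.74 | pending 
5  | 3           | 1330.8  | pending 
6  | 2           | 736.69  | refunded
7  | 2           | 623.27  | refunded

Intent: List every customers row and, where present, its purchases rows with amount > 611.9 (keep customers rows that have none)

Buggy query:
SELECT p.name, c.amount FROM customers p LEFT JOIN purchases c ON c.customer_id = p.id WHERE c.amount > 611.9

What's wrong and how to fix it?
Bug: A WHERE condition on the right-hand table after LEFT JOIN drops unmatched parents

Fix: Move the right-table condition into the ON clause so unmatched parents are kept

Corrected query:
SELECT p.name, c.amount FROM customers p LEFT JOIN purchases c ON c.customer_id = p.id AND c.amount > 611.9

Result:
name  | amount 
------+--------
Eve   | NULL   
Grace | 623.27 
Grace | 736.69 
Grace | 851.28 
Grace | 1566.74
Bob   | 1330.8 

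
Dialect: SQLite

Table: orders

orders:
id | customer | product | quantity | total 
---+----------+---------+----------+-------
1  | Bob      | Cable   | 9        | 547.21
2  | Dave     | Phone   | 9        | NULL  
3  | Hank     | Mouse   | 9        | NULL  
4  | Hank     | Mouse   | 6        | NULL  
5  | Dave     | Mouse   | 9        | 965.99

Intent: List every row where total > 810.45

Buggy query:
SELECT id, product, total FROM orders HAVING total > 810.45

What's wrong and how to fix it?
Bug: This is a non-aggregate query (no GROUP BY, no aggregates), so in SQLite the HAVING clause is invalid here; a row-level condition belongs in WHERE

Fix: Replace HAVING with WHERE since the condition applies to individual rows

Corrected query:
SELECT id, product, total FROM orders WHERE total > 810.45

Result:
id | product | total 
---+---------+-------
5  | Mouse   | 965.99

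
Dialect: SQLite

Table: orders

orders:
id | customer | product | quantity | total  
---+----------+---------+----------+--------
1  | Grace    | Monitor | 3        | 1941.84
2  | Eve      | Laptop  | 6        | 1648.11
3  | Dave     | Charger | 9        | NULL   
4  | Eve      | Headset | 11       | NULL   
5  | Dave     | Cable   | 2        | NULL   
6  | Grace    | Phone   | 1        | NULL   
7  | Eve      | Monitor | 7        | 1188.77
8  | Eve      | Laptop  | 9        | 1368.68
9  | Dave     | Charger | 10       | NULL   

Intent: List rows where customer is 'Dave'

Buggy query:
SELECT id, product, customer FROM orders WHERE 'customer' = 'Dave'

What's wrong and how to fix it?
Bug: 'customer' in single quotes is a string literal, not the column; the comparison is literal-vs-literal and never true

Fix: Remove the quotes around the column name (or use double quotes for an identifier)

Corrected query:
SELECT id, product, customer FROM orders WHERE customer = 'Dave'

Result:
id | product | customer
---+---------+---------
3  | Charger | Dave    
5  | Cable   | Dave    
9  | Charger | Dave    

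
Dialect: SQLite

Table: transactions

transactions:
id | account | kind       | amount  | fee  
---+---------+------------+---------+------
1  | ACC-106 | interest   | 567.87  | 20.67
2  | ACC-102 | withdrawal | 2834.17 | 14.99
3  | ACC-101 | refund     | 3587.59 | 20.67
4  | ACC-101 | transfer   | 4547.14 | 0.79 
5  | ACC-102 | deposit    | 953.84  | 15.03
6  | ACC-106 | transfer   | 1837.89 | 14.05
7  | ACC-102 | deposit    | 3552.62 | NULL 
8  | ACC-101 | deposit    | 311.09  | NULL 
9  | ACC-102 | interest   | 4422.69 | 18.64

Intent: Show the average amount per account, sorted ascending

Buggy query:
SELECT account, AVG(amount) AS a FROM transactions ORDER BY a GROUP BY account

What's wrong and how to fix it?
Bug: GROUP BY must precede ORDER BY

Fix: Reorder: SELECT … FROM … GROUP BY … ORDER BY …

Corrected query:
SELECT account, AVG(amount) AS a FROM transactions GROUP BY account ORDER BY a

Result:
account | a          
--------+------------
ACC-106 | 1202.88    
ACC-101 | 2815.273333
ACC-102 | 2940.83    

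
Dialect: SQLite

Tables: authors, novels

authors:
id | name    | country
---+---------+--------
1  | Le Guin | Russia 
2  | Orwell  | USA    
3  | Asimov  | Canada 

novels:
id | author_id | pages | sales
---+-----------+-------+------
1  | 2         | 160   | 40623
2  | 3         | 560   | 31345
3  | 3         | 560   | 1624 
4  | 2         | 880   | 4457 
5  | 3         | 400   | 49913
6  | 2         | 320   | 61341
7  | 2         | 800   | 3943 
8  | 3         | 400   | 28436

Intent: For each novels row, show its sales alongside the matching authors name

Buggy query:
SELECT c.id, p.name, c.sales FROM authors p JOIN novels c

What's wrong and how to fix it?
Bug: Missing join condition: each novels row is matched to all authors rows instead of just its own

Fix: Specify the join condition linking the foreign key to the parent id

Corrected query:
SELECT c.id, p.name, c.sales FROM authors p JOIN novels c ON c.author_id = p.id

Result:
id | name   | sales
---+--------+------
1  | Orwell | 40623
2  | Asimov | 31345
3  | Asimov | 1624 
4  | Orwell | 4457 
5  | Asimov | 49913
6  | Orwell | 61341
7  | Orwell | 3943 
8  | Asimov | 28436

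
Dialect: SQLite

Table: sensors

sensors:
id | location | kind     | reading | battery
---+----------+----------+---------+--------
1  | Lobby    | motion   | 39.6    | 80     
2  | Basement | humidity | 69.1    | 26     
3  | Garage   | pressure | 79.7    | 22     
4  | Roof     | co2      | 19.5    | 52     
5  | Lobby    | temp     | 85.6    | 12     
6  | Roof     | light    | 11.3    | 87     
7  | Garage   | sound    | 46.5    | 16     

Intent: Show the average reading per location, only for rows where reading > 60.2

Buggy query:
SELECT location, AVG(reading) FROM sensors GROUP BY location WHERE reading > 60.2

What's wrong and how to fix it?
Bug: Row-level WHERE must come before GROUP BY in the clause order

Fix: Place WHERE between FROM and GROUP BY

Corrected query:
SELECT location, AVG(reading) FROM sensors WHERE reading > 60.2 GROUP BY location

Result:
location | AVG(reading)
---------+-------------
Basement | 69.1        
Garage   | 79.7        
Lobby    | 85.6        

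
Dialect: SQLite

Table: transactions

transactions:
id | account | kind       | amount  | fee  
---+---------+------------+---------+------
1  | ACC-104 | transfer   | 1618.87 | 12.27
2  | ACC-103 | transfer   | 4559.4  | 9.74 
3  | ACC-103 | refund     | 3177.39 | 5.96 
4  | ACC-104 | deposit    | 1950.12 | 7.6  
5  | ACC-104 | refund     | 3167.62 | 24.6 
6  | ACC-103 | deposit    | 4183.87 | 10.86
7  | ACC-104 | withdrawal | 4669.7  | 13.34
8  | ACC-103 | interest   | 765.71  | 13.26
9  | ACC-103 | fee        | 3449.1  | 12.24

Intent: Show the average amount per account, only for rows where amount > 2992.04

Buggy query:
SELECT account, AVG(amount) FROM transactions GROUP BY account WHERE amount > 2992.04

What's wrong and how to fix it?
Bug: WHERE cannot follow GROUP BY

Fix: Place WHERE between FROM and GROUP BY

Corrected query:
SELECT account, AVG(amount) FROM transactions WHERE amount > 2992.04 GROUP BY account

Result:
account | AVG(amount)
--------+------------
ACC-103 | 3842.44    
ACC-104 | 3918.66    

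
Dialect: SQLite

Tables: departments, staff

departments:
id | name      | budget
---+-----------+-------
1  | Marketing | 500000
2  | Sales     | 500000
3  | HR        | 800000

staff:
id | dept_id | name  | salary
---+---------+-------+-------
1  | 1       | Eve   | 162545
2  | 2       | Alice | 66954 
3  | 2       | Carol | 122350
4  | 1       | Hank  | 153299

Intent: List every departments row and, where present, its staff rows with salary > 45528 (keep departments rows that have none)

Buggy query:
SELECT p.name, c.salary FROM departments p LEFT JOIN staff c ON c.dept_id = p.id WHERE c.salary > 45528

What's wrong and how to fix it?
Bug: Filtering c.salary in WHERE discards the NULL rows produced by LEFT JOIN, turning it into an inner join

Fix: Move the right-table condition into the ON clause so unmatched parents are kept

Corrected query:
SELECT p.name, c.salary FROM departments p LEFT JOIN staff c ON c.dept_id = p.id AND c.salary > 45528

Result:
name      | salary
----------+-------
Marketing | 153299
Marketing | 162545
Sales     | 66954 
Sales     | 122350
HR        | NULL  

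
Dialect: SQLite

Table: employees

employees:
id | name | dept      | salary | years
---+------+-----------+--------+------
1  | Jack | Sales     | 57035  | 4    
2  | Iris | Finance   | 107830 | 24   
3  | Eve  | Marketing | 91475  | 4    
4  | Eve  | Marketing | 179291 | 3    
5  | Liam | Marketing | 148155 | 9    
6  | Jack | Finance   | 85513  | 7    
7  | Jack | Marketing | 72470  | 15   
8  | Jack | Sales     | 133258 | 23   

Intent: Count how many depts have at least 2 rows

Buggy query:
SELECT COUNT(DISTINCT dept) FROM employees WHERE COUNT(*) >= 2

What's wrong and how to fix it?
Bug: COUNT(*) cannot appear in WHERE; the per-group count doesn't exist yet

Fix: Use a subquery that GROUPs and filters with HAVING, then count its rows

Corrected query:
SELECT COUNT(*) FROM (SELECT dept FROM employees GROUP BY dept HAVING COUNT(*) >= 2)

Result:
COUNT(*)
--------
3       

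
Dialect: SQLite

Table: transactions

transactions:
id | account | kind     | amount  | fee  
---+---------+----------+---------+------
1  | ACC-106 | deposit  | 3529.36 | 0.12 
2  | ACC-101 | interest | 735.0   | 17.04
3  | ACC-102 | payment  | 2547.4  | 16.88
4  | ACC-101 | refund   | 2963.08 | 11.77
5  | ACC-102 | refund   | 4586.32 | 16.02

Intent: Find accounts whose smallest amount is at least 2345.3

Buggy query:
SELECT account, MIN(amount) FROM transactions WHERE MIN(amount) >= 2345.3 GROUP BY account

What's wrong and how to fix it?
Bug: MIN() in WHERE is a misuse of aggregate

Fix: Use HAVING for the per-group MIN condition

Corrected query:
SELECT account, MIN(amount) FROM transactions GROUP BY account HAVING MIN(amount) >= 2345.3

Result:
account | MIN(amount)
--------+------------
ACC-102 | 2547.4     
ACC-106 | 3529.36    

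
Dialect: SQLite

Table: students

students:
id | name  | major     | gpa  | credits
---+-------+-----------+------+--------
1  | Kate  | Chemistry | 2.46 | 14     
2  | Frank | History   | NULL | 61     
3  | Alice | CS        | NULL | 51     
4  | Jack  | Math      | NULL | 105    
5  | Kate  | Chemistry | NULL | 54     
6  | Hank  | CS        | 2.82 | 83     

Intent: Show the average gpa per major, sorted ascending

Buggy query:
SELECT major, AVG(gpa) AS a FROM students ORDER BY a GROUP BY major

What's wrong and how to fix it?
Bug: GROUP BY must precede ORDER BY

Fix: Reorder: SELECT … FROM … GROUP BY … ORDER BY …

Corrected query:
SELECT major, AVG(gpa) AS a FROM students GROUP BY major ORDER BY a

Result:
major     | a   
----------+-----
History   | NULL
Math      | NULL
Chemistry | 2.46
CS        | 2.82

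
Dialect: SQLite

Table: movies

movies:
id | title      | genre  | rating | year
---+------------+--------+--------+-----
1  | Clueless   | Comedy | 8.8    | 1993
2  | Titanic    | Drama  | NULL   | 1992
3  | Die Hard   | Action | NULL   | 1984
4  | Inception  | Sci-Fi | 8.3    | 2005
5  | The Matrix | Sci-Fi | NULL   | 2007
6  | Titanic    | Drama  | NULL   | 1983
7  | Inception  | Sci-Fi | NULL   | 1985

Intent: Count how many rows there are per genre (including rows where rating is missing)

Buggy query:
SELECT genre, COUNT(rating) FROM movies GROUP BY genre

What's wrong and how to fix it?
Bug: COUNT(column) counts non-NULL values only; rows with NULL rating aren't counted

Fix: Replace COUNT(rating) with COUNT(*)

Corrected query:
SELECT genre, COUNT(*) FROM movies GROUP BY genre

Result:
genre  | COUNT(*)
-------+---------
Action | 1       
Comedy | 1       
Drama  | 2       
Sci-Fi | 3       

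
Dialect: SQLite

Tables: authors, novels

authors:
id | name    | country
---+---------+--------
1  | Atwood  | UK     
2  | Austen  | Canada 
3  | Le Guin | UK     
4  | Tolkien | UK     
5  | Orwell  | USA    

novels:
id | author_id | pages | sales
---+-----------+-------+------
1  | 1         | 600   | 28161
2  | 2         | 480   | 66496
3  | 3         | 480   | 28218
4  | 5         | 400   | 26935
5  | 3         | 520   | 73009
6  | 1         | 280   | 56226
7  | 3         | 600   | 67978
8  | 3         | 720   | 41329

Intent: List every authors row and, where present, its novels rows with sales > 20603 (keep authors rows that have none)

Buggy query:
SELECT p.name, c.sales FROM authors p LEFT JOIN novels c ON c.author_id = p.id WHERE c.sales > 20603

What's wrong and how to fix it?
Bug: Filtering c.sales in WHERE discards the NULL rows produced by LEFT JOIN, turning it into an inner join

Fix: Put 'c.sales > 20603' in the JOIN's ON clause instead of WHERE

Corrected query:
SELECT p.name, c.sales FROM authors p LEFT JOIN novels c ON c.author_id = p.id AND c.sales > 20603

Result:
name    | sales
--------+------
Atwood  | 28161
Atwood  | 56226
Austen  | 66496
Le Guin | 28218
Le Guin | 41329
Le Guin | 67978
Le Guin | 73009
Tolkien | NULL 
Orwell  | 26935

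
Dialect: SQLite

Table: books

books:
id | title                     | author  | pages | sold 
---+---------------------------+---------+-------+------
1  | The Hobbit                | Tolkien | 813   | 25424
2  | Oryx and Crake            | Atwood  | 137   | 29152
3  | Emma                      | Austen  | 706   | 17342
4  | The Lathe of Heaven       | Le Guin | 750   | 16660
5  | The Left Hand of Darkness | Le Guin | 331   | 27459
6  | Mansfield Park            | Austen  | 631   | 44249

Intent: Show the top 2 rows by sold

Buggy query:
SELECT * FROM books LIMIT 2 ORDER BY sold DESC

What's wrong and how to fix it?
Bug: LIMIT must come after ORDER BY

Fix: Swap the clauses: ORDER BY first, then LIMIT

Corrected query:
SELECT * FROM books ORDER BY sold DESC LIMIT 2

Result:
id | title          | author | pages | sold 
---+----------------+--------+-------+------
6  | Mansfield Park | Austen | 631   | 44249
2  | Oryx and Crake | Atwood | 137   | 29152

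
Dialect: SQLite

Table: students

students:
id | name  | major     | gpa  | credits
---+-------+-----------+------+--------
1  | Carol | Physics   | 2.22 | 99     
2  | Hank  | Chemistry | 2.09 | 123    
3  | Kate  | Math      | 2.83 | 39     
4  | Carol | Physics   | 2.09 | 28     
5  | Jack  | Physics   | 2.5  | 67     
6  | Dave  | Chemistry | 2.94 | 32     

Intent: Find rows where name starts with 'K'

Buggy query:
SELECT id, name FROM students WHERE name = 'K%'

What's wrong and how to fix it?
Bug: '=' compares the literal string including the % character; pattern matching needs LIKE

Fix: Use LIKE for wildcard pattern matching

Corrected query:
SELECT id, name FROM students WHERE name LIKE 'K%'

Result:
id | name
---+-----
3  | Kate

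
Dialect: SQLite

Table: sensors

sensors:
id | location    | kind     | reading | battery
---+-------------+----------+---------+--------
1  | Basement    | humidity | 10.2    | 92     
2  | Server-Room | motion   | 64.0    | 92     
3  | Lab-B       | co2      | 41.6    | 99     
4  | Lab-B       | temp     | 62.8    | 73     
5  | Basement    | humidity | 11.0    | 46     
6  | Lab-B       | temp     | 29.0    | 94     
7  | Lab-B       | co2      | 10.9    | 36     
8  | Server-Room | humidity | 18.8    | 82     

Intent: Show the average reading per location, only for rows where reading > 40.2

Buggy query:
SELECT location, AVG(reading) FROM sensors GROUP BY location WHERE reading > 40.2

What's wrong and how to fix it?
Bug: Row-level WHERE must come before GROUP BY in the clause order

Fix: Place WHERE between FROM and GROUP BY

Corrected query:
SELECT location, AVG(reading) FROM sensors WHERE reading > 40.2 GROUP BY location

Result:
location    | AVG(reading)
------------+-------------
Lab-B       | 52.2        
Server-Room | 64          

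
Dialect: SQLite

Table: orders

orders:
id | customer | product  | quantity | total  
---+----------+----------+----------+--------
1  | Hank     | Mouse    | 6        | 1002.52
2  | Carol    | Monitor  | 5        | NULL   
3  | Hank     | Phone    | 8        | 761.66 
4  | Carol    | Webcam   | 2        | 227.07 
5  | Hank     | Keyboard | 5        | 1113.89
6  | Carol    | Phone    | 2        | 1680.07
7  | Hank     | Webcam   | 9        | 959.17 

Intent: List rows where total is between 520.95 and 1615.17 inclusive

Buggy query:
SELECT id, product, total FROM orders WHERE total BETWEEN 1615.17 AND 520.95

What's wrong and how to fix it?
Bug: The bounds are reversed; BETWEEN a AND b requires a <= b to match anything

Fix: Swap the bounds so the smaller value comes first

Corrected query:
SELECT id, product, total FROM orders WHERE total BETWEEN 520.95 AND 1615.17

Result:
id | product  | total  
---+----------+--------
1  | Mouse    | 1002.52
3  | Phone    | 761.66 
5  | Keyboard | 1113.89
7  | Webcam   | 959.17 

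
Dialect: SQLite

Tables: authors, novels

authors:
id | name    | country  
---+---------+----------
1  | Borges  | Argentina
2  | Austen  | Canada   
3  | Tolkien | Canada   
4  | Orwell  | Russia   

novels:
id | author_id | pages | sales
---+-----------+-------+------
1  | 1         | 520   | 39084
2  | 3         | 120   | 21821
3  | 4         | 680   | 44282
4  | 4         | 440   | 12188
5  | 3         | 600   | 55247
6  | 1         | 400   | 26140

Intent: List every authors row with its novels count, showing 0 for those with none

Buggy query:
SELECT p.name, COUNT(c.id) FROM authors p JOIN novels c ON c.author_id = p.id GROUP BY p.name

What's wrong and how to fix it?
Bug: INNER JOIN drops authors rows that have no matching novels rows

Fix: Use LEFT JOIN so parents without children still appear (COUNT(c.id) gives 0)

Corrected query:
SELECT p.name, COUNT(c.id) FROM authors p LEFT JOIN novels c ON c.author_id = p.id GROUP BY p.name

Result:
name    | COUNT(c.id)
--------+------------
Austen  | 0          
Borges  | 2          
Orwell  | 2          
Tolkien | 2          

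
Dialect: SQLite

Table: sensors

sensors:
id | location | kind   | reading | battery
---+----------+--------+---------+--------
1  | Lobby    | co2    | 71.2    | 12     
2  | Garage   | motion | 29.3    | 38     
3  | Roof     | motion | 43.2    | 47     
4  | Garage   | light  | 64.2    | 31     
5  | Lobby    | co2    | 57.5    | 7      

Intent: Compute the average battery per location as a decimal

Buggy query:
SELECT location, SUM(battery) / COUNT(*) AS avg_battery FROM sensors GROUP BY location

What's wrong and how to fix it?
Bug: Both operands are integers, so '/' performs integer division and truncates

Fix: Multiply by 1.0 (or CAST to REAL) to force floating-point division

Corrected query:
SELECT location, SUM(battery) * 1.0 / COUNT(*) AS avg_battery FROM sensors GROUP BY location

Result:
location | avg_battery
---------+------------
Garage   | 34.5       
Lobby    | 9.5        
Roof     | 47         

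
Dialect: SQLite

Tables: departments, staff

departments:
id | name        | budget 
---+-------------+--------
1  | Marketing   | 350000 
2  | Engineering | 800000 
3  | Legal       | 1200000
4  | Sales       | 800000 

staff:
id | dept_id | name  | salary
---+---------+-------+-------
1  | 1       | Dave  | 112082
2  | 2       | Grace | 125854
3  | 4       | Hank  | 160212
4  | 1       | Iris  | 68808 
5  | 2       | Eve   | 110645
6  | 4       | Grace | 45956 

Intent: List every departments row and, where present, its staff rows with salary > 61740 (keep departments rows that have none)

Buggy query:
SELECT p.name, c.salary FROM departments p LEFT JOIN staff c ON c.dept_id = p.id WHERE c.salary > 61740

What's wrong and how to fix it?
Bug: A WHERE condition on the right-hand table after LEFT JOIN drops unmatched parents

Fix: Move the right-table condition into the ON clause so unmatched parents are kept

Corrected query:
SELECT p.name, c.salary FROM departments p LEFT JOIN staff c ON c.dept_id = p.id AND c.salary > 61740

Result:
name        | salary
------------+-------
Marketing   | 68808 
Marketing   | 112082
Engineering | 110645
Engineering | 125854
Legal       | NULL  
Sales       | 160212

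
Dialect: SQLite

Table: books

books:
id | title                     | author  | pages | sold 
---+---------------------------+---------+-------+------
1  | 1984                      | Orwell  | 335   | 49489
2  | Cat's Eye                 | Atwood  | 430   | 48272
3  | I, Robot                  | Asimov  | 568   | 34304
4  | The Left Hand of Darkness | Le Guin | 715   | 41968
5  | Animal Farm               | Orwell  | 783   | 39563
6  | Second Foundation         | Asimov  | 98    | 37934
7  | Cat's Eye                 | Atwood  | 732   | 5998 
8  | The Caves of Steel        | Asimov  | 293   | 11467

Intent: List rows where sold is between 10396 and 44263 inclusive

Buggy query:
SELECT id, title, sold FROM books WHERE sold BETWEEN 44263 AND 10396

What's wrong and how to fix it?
Bug: The bounds are reversed; BETWEEN a AND b requires a <= b to match anything

Fix: Write BETWEEN 10396 AND 44263

Corrected query:
SELECT id, title, sold FROM books WHERE sold BETWEEN 10396 AND 44263

Result:
id | title                     | sold 
---+---------------------------+------
3  | I, Robot                  | 34304
4  | The Left Hand of Darkness | 41968
5  | Animal Farm               | 39563
6  | Second Foundation         | 37934
8  | The Caves of Steel        | 11467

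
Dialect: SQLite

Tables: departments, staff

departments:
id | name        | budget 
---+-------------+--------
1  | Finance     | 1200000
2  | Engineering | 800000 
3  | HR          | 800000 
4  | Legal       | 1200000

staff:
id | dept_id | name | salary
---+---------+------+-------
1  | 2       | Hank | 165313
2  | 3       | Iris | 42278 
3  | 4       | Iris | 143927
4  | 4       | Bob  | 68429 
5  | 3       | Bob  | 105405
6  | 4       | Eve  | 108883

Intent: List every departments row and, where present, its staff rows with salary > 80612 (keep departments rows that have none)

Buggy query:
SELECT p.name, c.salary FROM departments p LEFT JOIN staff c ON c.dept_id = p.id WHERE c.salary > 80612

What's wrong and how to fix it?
Bug: A WHERE condition on the right-hand table after LEFT JOIN drops unmatched parents

Fix: Put 'c.salary > 80612' in the JOIN's ON clause instead of WHERE

Corrected query:
SELECT p.name, c.salary FROM departments p LEFT JOIN staff c ON c.dept_id = p.id AND c.salary > 80612

Result:
name        | salary
------------+-------
Finance     | NULL  
Engineering | 165313
HR          | 105405
Legal       | 108883
Legal       | 143927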